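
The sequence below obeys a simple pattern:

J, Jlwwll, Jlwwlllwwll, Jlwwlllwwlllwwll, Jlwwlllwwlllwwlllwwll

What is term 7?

Jlwwlllwwlllwwlllwwlllwwlllwwll

The strings grow by a fixed suffix lwwll each time.
From Jlwwlllwwlllwwlllwwll, 2 further steps: Jlwwlllwwlllwwlllwwll → Jlwwlllwwlllwwlllwwlllwwll → (answer).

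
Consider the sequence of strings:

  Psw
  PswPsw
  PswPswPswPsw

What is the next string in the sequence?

PswPswPswPswPswPswPswPsw

Every step duplicates the string.
So the next term is two copies of PswPswPswPsw.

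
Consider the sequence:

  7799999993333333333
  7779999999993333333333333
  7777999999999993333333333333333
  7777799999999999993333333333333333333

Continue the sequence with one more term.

Term n consists of n-1 7's, followed by 2n+1 9's, followed by 3n+1 3's, where the shown terms are n = 3, 4, 5, 6.
At n = 7 the blocks have lengths 6, 15, 22.

7777779999999999999993333333333333333333333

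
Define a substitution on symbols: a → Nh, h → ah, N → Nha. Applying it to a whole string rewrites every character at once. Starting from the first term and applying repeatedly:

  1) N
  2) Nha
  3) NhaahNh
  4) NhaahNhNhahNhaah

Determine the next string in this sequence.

Rewriting the 16 symbols of NhaahNhNhahNhaah one by one yields Nha ah Nh Nh ah Nha ah Nha ah Nh ah Nha ah Nh Nh ah; concatenated:

NhaahNhNhahNhaahNhaahNhahNhaahNhNhah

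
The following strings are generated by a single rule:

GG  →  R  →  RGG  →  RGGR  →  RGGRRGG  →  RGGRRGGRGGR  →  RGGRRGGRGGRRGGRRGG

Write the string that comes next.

From term 3 onward, concatenate the last term with the second-to-last: R·GG = RGG, RGG·R = RGGR, …
So term 8 is RGGRRGGRGGRRGGRRGG·RGGRRGGRGGR.

RGGRRGGRGGRRGGRRGGRGGRRGGRGGR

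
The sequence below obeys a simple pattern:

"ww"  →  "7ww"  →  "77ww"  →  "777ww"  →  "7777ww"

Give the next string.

Every step adds 7 at the front: s(k+1) = 7·s(k).
Applying this once more to 7777ww:

77777ww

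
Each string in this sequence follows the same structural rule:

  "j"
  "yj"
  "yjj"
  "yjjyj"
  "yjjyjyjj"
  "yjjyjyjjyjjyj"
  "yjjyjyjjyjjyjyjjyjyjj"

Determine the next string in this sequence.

This is a Fibonacci-style word recurrence s(k) = s(k−1)·s(k−2): e.g. yj·j = yjj.
The next term joins yjjyjyjjyjjyjyjjyjyjj and yjjyjyjjyjjyj.

yjjyjyjjyjjyjyjjyjyjjyjjyjyjjyjjyj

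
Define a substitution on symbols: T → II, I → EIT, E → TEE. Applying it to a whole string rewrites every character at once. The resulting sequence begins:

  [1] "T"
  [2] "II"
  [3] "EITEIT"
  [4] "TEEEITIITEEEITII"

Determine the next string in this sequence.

φ(TEEEITIITEEEITII) expands symbol-by-symbol to II TEE TEE TEE EIT II EIT EIT II TEE TEE TEE EIT II EIT EIT; joining the 16 pieces gives the next term.

IITEETEETEEEITIIEITEITIITEETEETEEEITIIEITEIT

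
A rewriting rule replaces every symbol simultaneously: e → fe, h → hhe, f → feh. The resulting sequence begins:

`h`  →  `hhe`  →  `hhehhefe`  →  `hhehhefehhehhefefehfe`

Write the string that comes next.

Rewriting the 21 symbols of hhehhefehhehhefefehfe one by one yields hhe hhe fe hhe hhe fe feh fe hhe hhe fe hhe hhe fe feh fe feh fe hhe feh fe; concatenated:

hhehhefehhehhefefehfehhehhefehhehhefefehfefehfehhefehfe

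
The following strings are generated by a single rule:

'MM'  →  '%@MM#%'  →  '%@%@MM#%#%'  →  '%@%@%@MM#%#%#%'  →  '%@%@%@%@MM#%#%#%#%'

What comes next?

%@%@%@%@%@MM#%#%#%#%#%

s(k+1) = %@·s(k)·#%, so each term gains %@ as a prefix and #% as a suffix.
So the next term is %@·%@%@%@%@MM#%#%#%#%·#%.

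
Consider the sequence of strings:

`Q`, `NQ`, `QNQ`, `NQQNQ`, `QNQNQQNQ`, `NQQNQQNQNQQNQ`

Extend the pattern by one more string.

QNQNQQNQNQQNQQNQNQQNQ

This is a Fibonacci-style word recurrence s(k) = s(k−2)·s(k−1): e.g. Q·NQ = QNQ.
The next term joins QNQNQQNQ and NQQNQQNQNQQNQ.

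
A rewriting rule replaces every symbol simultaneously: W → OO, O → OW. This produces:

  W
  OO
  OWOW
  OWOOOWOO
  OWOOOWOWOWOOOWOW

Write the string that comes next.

Applying the rule to each of the 16 symbols of OWOOOWOWOWOOOWOW gives the pieces OW OO OW OW OW OO OW OO OW OO OW OW OW OO OW OO, which concatenate to the answer.

OWOOOWOWOWOOOWOOOWOOOWOWOWOOOWOO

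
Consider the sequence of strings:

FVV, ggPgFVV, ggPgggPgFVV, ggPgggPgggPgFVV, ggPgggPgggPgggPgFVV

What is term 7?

The strings grow by a fixed prefix ggPg each time.
From ggPgggPgggPgggPgFVV, 2 further steps: ggPgggPgggPgggPgFVV → ggPgggPgggPgggPgggPgFVV → (answer).

ggPgggPgggPgggPgggPgggPgFVV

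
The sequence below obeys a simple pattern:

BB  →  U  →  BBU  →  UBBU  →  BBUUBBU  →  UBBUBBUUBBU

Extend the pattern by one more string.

BBUUBBUUBBUBBUUBBU

This is a Fibonacci-style word recurrence s(k) = s(k−2)·s(k−1): e.g. BB·U = BBU.
The next term joins BBUUBBU and UBBUBBUUBBU.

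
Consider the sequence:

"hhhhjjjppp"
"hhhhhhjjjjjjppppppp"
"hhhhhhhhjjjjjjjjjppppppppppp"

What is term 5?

hhhhhhhhhhhhjjjjjjjjjjjjjjjppppppppppppppppppp

Term n consists of 2n+2 h's, followed by 3n j's, followed by 4n-1 p's (n = 1, 2, …).
Setting n = 5 gives 12, 15, 19 characters in each block.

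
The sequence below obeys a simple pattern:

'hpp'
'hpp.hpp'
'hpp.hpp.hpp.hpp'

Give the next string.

Each string is two copies of the previous one joined by '.'.
One more doubling of hpp.hpp.hpp.hpp gives the answer.

hpp.hpp.hpp.hpp.hpp.hpp.hpp.hpp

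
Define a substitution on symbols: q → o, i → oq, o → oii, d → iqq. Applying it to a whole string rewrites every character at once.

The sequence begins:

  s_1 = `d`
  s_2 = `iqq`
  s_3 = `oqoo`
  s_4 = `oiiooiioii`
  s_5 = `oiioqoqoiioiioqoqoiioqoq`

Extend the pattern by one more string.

oiioqoqoiiooiiooiioqoqoiioqoqoiiooiiooiioqoqoiiooiio

Applying the rule to each of the 24 symbols of oiioqoqoiioiioqoqoiioqoq gives the pieces oii oq oq oii o oii o oii oq oq oii oq oq oii o oii o oii oq oq oii o oii o, which concatenate to the answer.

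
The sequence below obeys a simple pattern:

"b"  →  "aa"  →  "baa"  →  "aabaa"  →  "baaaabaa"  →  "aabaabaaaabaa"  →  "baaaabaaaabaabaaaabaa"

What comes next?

aabaabaaaabaabaaaabaaaabaabaaaabaa

From term 3 onward, concatenate the second-to-last term with the last: b·aa = baa, aa·baa = aabaa, …
The next term joins aabaabaaaabaa and baaaabaaaabaabaaaabaa.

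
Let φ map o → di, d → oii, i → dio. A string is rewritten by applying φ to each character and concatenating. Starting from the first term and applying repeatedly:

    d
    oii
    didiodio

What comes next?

Rewriting each symbol of didiodio: d→oii, i→dio, d→oii, i→dio, o→di, d→oii, i→dio, o→di, which concatenates to oii dio oii dio di oii dio di.

oiidiooiidiodioiidiodi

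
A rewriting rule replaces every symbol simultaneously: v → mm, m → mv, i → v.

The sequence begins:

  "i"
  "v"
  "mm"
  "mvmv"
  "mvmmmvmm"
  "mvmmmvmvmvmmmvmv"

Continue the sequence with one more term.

Rewriting the 16 symbols of mvmmmvmvmvmmmvmv one by one yields mv mm mv mv mv mm mv mm mv mm mv mv mv mm mv mm; concatenated:

mvmmmvmvmvmmmvmmmvmmmvmvmvmmmvmm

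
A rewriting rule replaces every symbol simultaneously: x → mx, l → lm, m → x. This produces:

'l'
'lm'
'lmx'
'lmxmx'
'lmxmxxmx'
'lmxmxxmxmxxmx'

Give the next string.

Applying the rule to each of the 13 symbols of lmxmxxmxmxxmx gives the pieces lm x mx x mx mx x mx x mx mx x mx, which concatenate to the answer.

lmxmxxmxmxxmxxmxmxxmx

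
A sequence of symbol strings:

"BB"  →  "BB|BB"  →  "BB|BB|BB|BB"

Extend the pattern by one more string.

Every step duplicates the string with '|' between the halves.
Doubling BB|BB|BB|BB with '|' between the halves:

BB|BB|BB|BB|BB|BB|BB|BB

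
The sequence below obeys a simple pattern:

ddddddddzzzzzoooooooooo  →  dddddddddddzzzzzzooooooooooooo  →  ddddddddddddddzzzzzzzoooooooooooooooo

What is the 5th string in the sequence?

ddddddddddddddddddddzzzzzzzzzoooooooooooooooooooooo

Each string has the form d^{3n-1} z^{n+2} o^{3n+1}, where the shown terms are n = 3, 4, 5.
For term 5, n = 7, so the run lengths are 20, 9, 22.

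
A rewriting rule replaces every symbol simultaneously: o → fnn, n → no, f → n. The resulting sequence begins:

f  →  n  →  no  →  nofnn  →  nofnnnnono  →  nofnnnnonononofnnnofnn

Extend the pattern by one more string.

Applying the rule to each of the 22 symbols of nofnnnnonononofnnnofnn gives the pieces no fnn n no no no no fnn no fnn no fnn no fnn n no no no fnn n no no, which concatenate to the answer.

nofnnnnonononofnnnofnnnofnnnofnnnnononofnnnnono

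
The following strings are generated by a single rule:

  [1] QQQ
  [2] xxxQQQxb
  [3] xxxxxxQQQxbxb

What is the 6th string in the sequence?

s(k+1) = xxx·s(k)·xb, so each term gains xxx as a prefix and xb as a suffix.
From xxxxxxQQQxbxb, 3 further steps: xxxxxxQQQxbxb → xxxxxxxxxQQQxbxbxb → xxxxxxxxxxxxQQQxbxbxbxb → (answer).

xxxxxxxxxxxxxxxQQQxbxbxbxbxb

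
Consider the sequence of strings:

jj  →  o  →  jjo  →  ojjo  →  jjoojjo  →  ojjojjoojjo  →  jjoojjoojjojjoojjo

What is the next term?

ojjojjoojjojjoojjoojjojjoojjo

This is a Fibonacci-style word recurrence s(k) = s(k−2)·s(k−1): e.g. jj·o = jjo.
So term 8 is ojjojjoojjo·jjoojjoojjojjoojjo.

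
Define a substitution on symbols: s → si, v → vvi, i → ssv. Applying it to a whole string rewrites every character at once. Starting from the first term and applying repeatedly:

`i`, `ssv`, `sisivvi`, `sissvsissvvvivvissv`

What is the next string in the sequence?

Rewriting the 19 symbols of sissvsissvvvivvissv one by one yields si ssv si si vvi si ssv si si vvi vvi vvi ssv vvi vvi ssv si si vvi; concatenated:

sissvsisivvisissvsisivvivvivvissvvvivvissvsisivvi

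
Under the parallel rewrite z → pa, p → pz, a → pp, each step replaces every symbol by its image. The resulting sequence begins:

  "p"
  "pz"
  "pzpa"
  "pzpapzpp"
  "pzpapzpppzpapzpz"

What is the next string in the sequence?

Rewriting the 16 symbols of pzpapzpppzpapzpz one by one yields pz pa pz pp pz pa pz pz pz pa pz pp pz pa pz pa; concatenated:

pzpapzpppzpapzpzpzpapzpppzpapzpa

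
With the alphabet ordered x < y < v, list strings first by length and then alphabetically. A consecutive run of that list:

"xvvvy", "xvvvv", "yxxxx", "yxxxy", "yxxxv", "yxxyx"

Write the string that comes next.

yxxyy

The successor of yxxyx increments the rightmost position that isn't already v and resets every position after it to x.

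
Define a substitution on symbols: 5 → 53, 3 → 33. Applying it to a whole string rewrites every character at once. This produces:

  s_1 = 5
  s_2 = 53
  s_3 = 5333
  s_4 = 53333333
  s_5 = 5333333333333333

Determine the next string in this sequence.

Rewriting the 16 symbols of 5333333333333333 one by one yields 53 33 33 33 33 33 33 33 33 33 33 33 33 33 33 33; concatenated:

53333333333333333333333333333333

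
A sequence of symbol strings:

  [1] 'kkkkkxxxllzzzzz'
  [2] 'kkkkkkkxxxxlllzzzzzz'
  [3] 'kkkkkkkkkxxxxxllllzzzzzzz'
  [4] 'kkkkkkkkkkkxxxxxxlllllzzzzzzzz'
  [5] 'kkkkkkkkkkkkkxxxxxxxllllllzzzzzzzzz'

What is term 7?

Term n consists of 2n-1 k's, followed by n x's, followed by n-1 l's, followed by n+2 z's, where the shown terms are n = 3, 4, 5, 6, 7.
At n = 9 the blocks have lengths 17, 9, 8, 11.

kkkkkkkkkkkkkkkkkxxxxxxxxxllllllllzzzzzzzzzzz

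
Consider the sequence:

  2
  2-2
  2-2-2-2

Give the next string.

Every step duplicates the string with '-' between the halves.
One more doubling of 2-2-2-2 gives the answer.

2-2-2-2-2-2-2-2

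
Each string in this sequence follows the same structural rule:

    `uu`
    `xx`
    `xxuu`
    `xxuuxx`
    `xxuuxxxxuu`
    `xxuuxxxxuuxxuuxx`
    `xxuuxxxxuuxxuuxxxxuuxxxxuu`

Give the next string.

This is a Fibonacci-style word recurrence s(k) = s(k−1)·s(k−2): e.g. xx·uu = xxuu.
Continuing: xxuuxxxxuuxxuuxxxxuuxxxxuu · xxuuxxxxuuxxuuxx gives term 8.

xxuuxxxxuuxxuuxxxxuuxxxxuuxxuuxxxxuuxxuuxx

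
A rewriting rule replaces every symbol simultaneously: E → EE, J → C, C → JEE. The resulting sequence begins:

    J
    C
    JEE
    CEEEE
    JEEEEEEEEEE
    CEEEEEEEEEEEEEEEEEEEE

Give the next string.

φ(CEEEEEEEEEEEEEEEEEEEE) expands symbol-by-symbol to JEE EE EE EE EE EE EE EE EE EE EE EE EE EE EE EE EE EE EE EE EE; joining the 21 pieces gives the next term.

JEEEEEEEEEEEEEEEEEEEEEEEEEEEEEEEEEEEEEEEEEE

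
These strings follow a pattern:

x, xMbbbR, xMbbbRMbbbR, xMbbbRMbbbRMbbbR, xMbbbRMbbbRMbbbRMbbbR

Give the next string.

Each term is the previous one with MbbbR appended.
Applying this once more to xMbbbRMbbbRMbbbRMbbbR:

xMbbbRMbbbRMbbbRMbbbRMbbbR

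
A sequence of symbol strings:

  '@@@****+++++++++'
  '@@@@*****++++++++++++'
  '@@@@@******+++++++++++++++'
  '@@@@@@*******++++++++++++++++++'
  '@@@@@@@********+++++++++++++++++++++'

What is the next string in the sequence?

The n-th term is n @'s then n+1 *'s then 3n +'s, where the shown terms are n = 3, 4, 5, 6, 7.
Setting n = 8 gives 8, 9, 24 characters in each block.

@@@@@@@@*********++++++++++++++++++++++++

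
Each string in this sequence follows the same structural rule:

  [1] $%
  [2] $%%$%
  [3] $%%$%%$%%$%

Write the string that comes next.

Every step duplicates the string with '%' between the halves.
Doubling $%%$%%$%%$% with '%' between the halves:

$%%$%%$%%$%%$%%$%%$%%$%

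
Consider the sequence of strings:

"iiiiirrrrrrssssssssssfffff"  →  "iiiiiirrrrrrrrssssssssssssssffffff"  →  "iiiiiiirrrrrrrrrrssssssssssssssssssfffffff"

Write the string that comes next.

iiiiiiiirrrrrrrrrrrrssssssssssssssssssssssffffffff

Reading off run lengths: i runs 5, 6, 7; r runs 6, 8, 10; s runs 10, 14, 18; f runs 5, 6, 7 — each is linear in n, where the shown terms are n = 3, 4, 5.
At n = 6 the blocks have lengths 8, 12, 22, 8.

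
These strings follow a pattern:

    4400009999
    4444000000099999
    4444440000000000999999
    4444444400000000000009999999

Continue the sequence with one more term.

The n-th term is 2n 4's then 3n+1 0's then n+3 9's (n = 1, 2, …).
At n = 5 the blocks have lengths 10, 16, 8.

4444444444000000000000000099999999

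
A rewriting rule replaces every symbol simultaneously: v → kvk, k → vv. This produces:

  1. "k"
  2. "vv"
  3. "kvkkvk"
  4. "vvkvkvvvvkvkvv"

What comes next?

Rewriting the 14 symbols of vvkvkvvvvkvkvv one by one yields kvk kvk vv kvk vv kvk kvk kvk kvk vv kvk vv kvk kvk; concatenated:

kvkkvkvvkvkvvkvkkvkkvkkvkvvkvkvvkvkkvk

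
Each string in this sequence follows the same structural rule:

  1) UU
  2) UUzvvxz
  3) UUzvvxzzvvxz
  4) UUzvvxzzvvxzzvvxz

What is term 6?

UUzvvxzzvvxzzvvxzzvvxzzvvxz

Each term is the previous one with zvvxz appended.
From UUzvvxzzvvxzzvvxz, 2 further steps: UUzvvxzzvvxzzvvxz → UUzvvxzzvvxzzvvxzzvvxz → (answer).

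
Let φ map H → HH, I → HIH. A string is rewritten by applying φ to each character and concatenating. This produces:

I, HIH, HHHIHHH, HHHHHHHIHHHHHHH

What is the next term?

HHHHHHHHHHHHHHHIHHHHHHHHHHHHHHH

Applying the rule to each of the 15 symbols of HHHHHHHIHHHHHHH gives the pieces HH HH HH HH HH HH HH HIH HH HH HH HH HH HH HH, which concatenate to the answer.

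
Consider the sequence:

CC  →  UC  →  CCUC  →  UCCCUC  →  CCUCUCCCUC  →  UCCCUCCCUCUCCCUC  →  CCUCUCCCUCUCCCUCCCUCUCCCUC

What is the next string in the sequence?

This is a Fibonacci-style word recurrence s(k) = s(k−2)·s(k−1): e.g. CC·UC = CCUC.
The next term joins UCCCUCCCUCUCCCUC and CCUCUCCCUCUCCCUCCCUCUCCCUC.

UCCCUCCCUCUCCCUCCCUCUCCCUCUCCCUCCCUCUCCCUC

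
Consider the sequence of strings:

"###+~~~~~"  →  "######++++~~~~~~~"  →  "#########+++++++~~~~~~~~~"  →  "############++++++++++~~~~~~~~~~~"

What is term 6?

##################++++++++++++++++~~~~~~~~~~~~~~~

Reading off run lengths: # runs 3, 6, 9, 12; + runs 1, 4, 7, 10; ~ runs 5, 7, 9, 11 — each is linear in n (n = 1, 2, …).
For term 6, n = 6, so the run lengths are 18, 16, 15.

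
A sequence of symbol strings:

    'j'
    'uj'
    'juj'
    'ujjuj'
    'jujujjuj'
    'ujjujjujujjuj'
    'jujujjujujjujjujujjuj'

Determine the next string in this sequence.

ujjujjujujjujjujujjujujjujjujujjuj

From term 3 onward, concatenate the second-to-last term with the last: j·uj = juj, uj·juj = ujjuj, …
Continuing: ujjujjujujjuj · jujujjujujjujjujujjuj gives term 8.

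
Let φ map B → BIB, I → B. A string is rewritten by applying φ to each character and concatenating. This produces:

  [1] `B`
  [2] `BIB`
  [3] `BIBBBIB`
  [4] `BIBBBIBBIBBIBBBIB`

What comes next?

Applying the rule to each of the 17 symbols of BIBBBIBBIBBIBBBIB gives the pieces BIB B BIB BIB BIB B BIB BIB B BIB BIB B BIB BIB BIB B BIB, which concatenate to the answer.

BIBBBIBBIBBIBBBIBBIBBBIBBIBBBIBBIBBIBBBIB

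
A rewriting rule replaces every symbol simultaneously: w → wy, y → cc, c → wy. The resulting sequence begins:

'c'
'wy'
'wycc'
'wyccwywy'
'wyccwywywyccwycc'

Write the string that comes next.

Rewriting the 16 symbols of wyccwywywyccwycc one by one yields wy cc wy wy wy cc wy cc wy cc wy wy wy cc wy wy; concatenated:

wyccwywywyccwyccwyccwywywyccwywy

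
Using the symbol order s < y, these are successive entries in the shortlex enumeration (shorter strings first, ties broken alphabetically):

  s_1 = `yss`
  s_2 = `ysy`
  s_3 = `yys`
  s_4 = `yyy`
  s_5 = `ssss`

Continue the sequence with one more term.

Find the rightmost character of ssss below y, bump it to the next letter, and reset everything to its right to s.

sssy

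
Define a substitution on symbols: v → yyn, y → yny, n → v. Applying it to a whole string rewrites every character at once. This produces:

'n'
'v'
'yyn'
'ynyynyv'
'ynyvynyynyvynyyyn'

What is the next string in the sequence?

Applying the rule to each of the 17 symbols of ynyvynyynyvynyyyn gives the pieces yny v yny yyn yny v yny yny v yny yyn yny v yny yny yny v, which concatenate to the answer.

ynyvynyyynynyvynyynyvynyyynynyvynyynyynyv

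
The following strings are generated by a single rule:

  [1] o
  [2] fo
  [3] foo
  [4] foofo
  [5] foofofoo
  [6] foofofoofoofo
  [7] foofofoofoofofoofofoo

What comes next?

This is a Fibonacci-style word recurrence s(k) = s(k−1)·s(k−2): e.g. fo·o = foo.
Continuing: foofofoofoofofoofofoo · foofofoofoofo gives term 8.

foofofoofoofofoofofoofoofofoofoofo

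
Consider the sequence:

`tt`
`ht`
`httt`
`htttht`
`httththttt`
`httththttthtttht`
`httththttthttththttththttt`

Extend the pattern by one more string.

httththttthttththttththttthttththttthtttht

This is a Fibonacci-style word recurrence s(k) = s(k−1)·s(k−2): e.g. ht·tt = httt.
Continuing: httththttthttththttththttt · httththttthtttht gives term 8.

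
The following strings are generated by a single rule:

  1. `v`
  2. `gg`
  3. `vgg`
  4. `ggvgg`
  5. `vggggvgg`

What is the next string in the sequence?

ggvggvggggvgg

From term 3 onward, concatenate the second-to-last term with the last: v·gg = vgg, gg·vgg = ggvgg, …
Continuing: ggvgg · vggggvgg gives term 6.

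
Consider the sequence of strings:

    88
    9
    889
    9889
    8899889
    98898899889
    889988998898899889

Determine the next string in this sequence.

This is a Fibonacci-style word recurrence s(k) = s(k−2)·s(k−1): e.g. 88·9 = 889.
So term 8 is 98898899889·889988998898899889.

98898899889889988998898899889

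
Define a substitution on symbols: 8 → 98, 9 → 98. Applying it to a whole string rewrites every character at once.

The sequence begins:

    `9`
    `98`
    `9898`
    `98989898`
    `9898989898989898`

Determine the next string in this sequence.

Replace each of the 16 characters of 9898989898989898 in place — 98 98 98 98 98 98 98 98 98 98 98 98 98 98 98 98 — and concatenate.

98989898989898989898989898989898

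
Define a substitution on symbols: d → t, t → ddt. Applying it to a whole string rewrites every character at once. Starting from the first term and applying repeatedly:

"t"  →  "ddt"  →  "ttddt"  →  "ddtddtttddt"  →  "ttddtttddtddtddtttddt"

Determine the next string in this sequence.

ddtddtttddtddtddtttddtttddtttddtddtddtttddt

Replace each of the 21 characters of ttddtttddtddtddtttddt in place — ddt ddt t t ddt ddt ddt t t ddt t t ddt t t ddt ddt ddt t t ddt — and concatenate.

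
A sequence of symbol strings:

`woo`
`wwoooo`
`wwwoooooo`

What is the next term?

wwwwoooooooo

The n-th term is n w's then 2n o's (n = 1, 2, …).
Setting n = 4 gives 4, 8 characters in each block.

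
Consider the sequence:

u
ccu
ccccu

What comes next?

ccccccu

Each term is the previous one with cc prepended.
So the next term is cc·ccccu.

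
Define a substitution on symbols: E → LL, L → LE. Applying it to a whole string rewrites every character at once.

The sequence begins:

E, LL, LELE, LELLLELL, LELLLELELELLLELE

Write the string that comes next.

LELLLELELELLLELLLELLLELELELLLELL

Replace each of the 16 characters of LELLLELELELLLELE in place — LE LL LE LE LE LL LE LL LE LL LE LE LE LL LE LL — and concatenate.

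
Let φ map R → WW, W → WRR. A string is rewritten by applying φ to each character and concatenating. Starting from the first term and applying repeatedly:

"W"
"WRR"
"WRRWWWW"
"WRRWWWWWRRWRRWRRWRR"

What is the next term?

WRRWWWWWRRWRRWRRWRRWRRWWWWWRRWWWWWRRWWWWWRRWWWW

φ(WRRWWWWWRRWRRWRRWRR) expands symbol-by-symbol to WRR WW WW WRR WRR WRR WRR WRR WW WW WRR WW WW WRR WW WW WRR WW WW; joining the 19 pieces gives the next term.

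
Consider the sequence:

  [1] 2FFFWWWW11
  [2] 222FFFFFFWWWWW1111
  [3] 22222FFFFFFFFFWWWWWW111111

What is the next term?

The n-th term is 2n-1 2's then 3n F's then n+3 W's then 2n 1's (n = 1, 2, …).
For the next term, n = 4, so the run lengths are 7, 12, 7, 8.

2222222FFFFFFFFFFFFWWWWWWW11111111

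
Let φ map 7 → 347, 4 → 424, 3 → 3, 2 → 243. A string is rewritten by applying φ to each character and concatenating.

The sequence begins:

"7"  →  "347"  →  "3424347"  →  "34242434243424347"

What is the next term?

Replace each of the 17 characters of 34242434243424347 in place — 3 424 243 424 243 424 3 424 243 424 3 424 243 424 3 424 347 — and concatenate.

3424243424243424342424342434242434243424347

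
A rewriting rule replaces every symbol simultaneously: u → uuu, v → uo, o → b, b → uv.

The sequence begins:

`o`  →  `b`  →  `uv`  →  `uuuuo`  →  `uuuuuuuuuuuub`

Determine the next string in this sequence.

uuuuuuuuuuuuuuuuuuuuuuuuuuuuuuuuuuuuuv

Applying the rule to each of the 13 symbols of uuuuuuuuuuuub gives the pieces uuu uuu uuu uuu uuu uuu uuu uuu uuu uuu uuu uuu uv, which concatenate to the answer.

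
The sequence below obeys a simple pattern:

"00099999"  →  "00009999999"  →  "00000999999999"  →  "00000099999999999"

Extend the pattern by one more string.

00000009999999999999

Reading off run lengths: 0 runs 3, 4, 5, 6; 9 runs 5, 7, 9, 11 — each is linear in n, where the shown terms are n = 3, 4, 5, 6.
Setting n = 7 gives 7, 13 characters in each block.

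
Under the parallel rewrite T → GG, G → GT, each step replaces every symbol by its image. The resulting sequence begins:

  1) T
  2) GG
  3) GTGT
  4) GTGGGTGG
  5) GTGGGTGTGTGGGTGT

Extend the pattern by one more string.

Rewriting the 16 symbols of GTGGGTGTGTGGGTGT one by one yields GT GG GT GT GT GG GT GG GT GG GT GT GT GG GT GG; concatenated:

GTGGGTGTGTGGGTGGGTGGGTGTGTGGGTGG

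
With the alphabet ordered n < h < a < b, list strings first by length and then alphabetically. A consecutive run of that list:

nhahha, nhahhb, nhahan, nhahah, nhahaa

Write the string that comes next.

nhahab

The successor of nhahaa increments the rightmost position that isn't already b and resets every position after it to n.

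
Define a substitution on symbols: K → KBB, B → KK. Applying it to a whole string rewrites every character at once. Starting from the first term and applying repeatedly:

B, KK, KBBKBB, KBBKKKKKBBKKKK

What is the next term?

φ(KBBKKKKKBBKKKK) expands symbol-by-symbol to KBB KK KK KBB KBB KBB KBB KBB KK KK KBB KBB KBB KBB; joining the 14 pieces gives the next term.

KBBKKKKKBBKBBKBBKBBKBBKKKKKBBKBBKBBKBB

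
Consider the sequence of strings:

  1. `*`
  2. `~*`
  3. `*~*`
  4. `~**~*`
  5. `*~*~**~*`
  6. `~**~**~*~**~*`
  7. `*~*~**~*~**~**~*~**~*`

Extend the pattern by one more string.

~**~**~*~**~**~*~**~*~**~**~*~**~*

Each term (from the third on) is the two preceding terms concatenated in order: term 3 = *·~* = *~*.
The next term joins ~**~**~*~**~* and *~*~**~*~**~**~*~**~*.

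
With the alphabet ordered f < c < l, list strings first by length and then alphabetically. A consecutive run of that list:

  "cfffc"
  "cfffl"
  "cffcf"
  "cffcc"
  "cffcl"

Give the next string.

cfflf

Find the rightmost character of cffcl below l, bump it to the next letter, and reset everything to its right to f.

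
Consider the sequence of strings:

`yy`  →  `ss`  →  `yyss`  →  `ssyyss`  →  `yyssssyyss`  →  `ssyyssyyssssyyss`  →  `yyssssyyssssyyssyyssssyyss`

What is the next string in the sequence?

ssyyssyyssssyyssyyssssyyssssyyssyyssssyyss

This is a Fibonacci-style word recurrence s(k) = s(k−2)·s(k−1): e.g. yy·ss = yyss.
So term 8 is ssyyssyyssssyyss·yyssssyyssssyyssyyssssyyss.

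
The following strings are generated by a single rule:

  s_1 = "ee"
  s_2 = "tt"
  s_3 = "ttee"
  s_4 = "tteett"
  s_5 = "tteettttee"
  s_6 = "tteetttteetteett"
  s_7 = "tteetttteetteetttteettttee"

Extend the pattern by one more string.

tteetttteetteetttteetttteetteetttteetteett

Each term (from the third on) is the previous term followed by the one before it: term 3 = tt·ee = ttee.
The next term joins tteetttteetteetttteettttee and tteetttteetteett.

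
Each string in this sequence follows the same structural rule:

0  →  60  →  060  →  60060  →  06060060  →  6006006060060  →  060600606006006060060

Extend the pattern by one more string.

Each term (from the third on) is the two preceding terms concatenated in order: term 3 = 0·60 = 060.
The next term joins 6006006060060 and 060600606006006060060.

6006006060060060600606006006060060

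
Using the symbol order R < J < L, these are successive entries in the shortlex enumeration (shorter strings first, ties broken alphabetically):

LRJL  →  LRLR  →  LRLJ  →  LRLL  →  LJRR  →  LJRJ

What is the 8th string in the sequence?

LJJR

Stepping forward 2 times from LJRJ: LJRJ → LJRL, then the target.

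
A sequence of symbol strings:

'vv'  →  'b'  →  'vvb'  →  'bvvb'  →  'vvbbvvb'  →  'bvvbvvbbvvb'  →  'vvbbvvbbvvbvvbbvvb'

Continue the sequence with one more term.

bvvbvvbbvvbvvbbvvbbvvbvvbbvvb

From term 3 onward, concatenate the second-to-last term with the last: vv·b = vvb, b·vvb = bvvb, …
So term 8 is bvvbvvbbvvb·vvbbvvbbvvbvvbbvvb.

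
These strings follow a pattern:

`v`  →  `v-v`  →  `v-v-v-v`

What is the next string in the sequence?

v-v-v-v-v-v-v-v

Every step duplicates the string with '-' between the halves.
One more doubling of v-v-v-v gives the answer.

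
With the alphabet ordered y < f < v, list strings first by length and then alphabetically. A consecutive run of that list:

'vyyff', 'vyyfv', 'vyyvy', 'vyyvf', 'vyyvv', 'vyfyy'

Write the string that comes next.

vyfyf

Find the rightmost character of vyfyy below v, bump it to the next letter, and reset everything to its right to y.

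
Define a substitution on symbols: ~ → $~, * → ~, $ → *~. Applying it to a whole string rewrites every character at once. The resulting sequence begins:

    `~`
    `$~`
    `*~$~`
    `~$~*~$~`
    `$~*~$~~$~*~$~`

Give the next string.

Rewriting the 13 symbols of $~*~$~~$~*~$~ one by one yields *~ $~ ~ $~ *~ $~ $~ *~ $~ ~ $~ *~ $~; concatenated:

*~$~~$~*~$~$~*~$~~$~*~$~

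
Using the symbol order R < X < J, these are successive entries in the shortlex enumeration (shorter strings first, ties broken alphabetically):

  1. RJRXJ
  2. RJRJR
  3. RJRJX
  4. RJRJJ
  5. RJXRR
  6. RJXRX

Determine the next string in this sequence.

RJXRJ

Treat RJXRX as a base-3 numeral over the given alphabet and add one, carrying through any trailing J's.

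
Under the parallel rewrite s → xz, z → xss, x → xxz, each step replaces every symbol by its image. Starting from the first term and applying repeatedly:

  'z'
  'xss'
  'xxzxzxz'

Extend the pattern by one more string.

Expanding xxzxzxz: x→xxz, x→xxz, z→xss, x→xxz, z→xss, x→xxz, z→xss. Concatenated: xxz xxz xss xxz xss xxz xss.

xxzxxzxssxxzxssxxzxss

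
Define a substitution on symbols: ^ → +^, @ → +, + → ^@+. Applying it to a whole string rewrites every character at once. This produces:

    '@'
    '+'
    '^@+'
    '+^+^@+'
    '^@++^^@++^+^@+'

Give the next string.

+^+^@+^@++^+^+^@+^@++^^@++^+^@+

Applying the rule to each of the 14 symbols of ^@++^^@++^+^@+ gives the pieces +^ + ^@+ ^@+ +^ +^ + ^@+ ^@+ +^ ^@+ +^ + ^@+, which concatenate to the answer.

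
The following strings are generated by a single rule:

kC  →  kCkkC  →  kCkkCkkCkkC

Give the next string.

kCkkCkkCkkCkkCkkCkkCkkC

s(k+1) = s(k)·k·s(k) — each term doubles the last with 'k' between the halves.
So the next term is two copies of kCkkCkkCkkC with 'k' between the halves.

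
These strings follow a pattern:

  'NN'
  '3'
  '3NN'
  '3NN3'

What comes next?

3NN33NN

Each term (from the third on) is the previous term followed by the one before it: term 3 = 3·NN = 3NN.
The next term joins 3NN3 and 3NN.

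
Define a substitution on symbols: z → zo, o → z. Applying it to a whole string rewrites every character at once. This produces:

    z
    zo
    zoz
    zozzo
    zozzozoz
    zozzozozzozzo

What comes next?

Applying the rule to each of the 13 symbols of zozzozozzozzo gives the pieces zo z zo zo z zo z zo zo z zo zo z, which concatenate to the answer.

zozzozozzozzozozzozoz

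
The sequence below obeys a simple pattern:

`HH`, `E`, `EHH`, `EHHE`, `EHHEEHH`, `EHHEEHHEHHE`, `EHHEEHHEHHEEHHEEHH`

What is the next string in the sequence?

EHHEEHHEHHEEHHEEHHEHHEEHHEHHE

From term 3 onward, concatenate the last term with the second-to-last: E·HH = EHH, EHH·E = EHHE, …
The next term joins EHHEEHHEHHEEHHEEHH and EHHEEHHEHHE.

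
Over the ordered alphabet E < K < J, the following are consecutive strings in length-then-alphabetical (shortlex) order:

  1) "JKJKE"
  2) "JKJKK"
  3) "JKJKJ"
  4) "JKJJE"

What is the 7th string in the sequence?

Stepping forward 3 times from JKJJE: JKJJE → JKJJK → JKJJJ, then the target.

JJEEE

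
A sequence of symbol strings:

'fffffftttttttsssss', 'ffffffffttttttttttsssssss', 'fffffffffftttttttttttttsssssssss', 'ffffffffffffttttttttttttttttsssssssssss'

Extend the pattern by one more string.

fffffffffffffftttttttttttttttttttsssssssssssss

Reading off run lengths: f runs 6, 8, 10, 12; t runs 7, 10, 13, 16; s runs 5, 7, 9, 11 — each is linear in n, where the shown terms are n = 2, 3, 4, 5.
At n = 6 the blocks have lengths 14, 19, 13.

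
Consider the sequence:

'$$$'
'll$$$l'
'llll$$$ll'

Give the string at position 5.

llllllll$$$llll

Every step adds ll to the front and l to the end of the previous string.
From llll$$$ll, 2 further steps: llll$$$ll → llllll$$$lll → (answer).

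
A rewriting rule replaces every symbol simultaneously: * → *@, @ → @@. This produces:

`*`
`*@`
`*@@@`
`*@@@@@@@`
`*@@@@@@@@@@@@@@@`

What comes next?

Replace each of the 16 characters of *@@@@@@@@@@@@@@@ in place — *@ @@ @@ @@ @@ @@ @@ @@ @@ @@ @@ @@ @@ @@ @@ @@ — and concatenate.

*@@@@@@@@@@@@@@@@@@@@@@@@@@@@@@@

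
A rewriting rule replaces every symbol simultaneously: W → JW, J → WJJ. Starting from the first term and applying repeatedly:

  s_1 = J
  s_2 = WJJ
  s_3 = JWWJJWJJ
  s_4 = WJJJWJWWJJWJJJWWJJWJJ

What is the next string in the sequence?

Rewriting the 21 symbols of WJJJWJWWJJWJJJWWJJWJJ one by one yields JW WJJ WJJ WJJ JW WJJ JW JW WJJ WJJ JW WJJ WJJ WJJ JW JW WJJ WJJ JW WJJ WJJ; concatenated:

JWWJJWJJWJJJWWJJJWJWWJJWJJJWWJJWJJWJJJWJWWJJWJJJWWJJWJJ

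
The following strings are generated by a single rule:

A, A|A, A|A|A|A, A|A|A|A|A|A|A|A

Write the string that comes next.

s(k+1) = s(k)·|·s(k) — each term doubles the last with '|' between the halves.
One more doubling of A|A|A|A|A|A|A|A gives the answer.

A|A|A|A|A|A|A|A|A|A|A|A|A|A|A|A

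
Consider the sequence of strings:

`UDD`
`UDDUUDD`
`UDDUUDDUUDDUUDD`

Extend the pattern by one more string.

Every step duplicates the string with 'U' between the halves.
So the next term is two copies of UDDUUDDUUDDUUDD with 'U' between the halves.

UDDUUDDUUDDUUDDUUDDUUDDUUDDUUDD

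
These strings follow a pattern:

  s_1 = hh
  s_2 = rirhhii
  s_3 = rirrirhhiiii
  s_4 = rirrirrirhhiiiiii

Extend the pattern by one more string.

s(k+1) = rir·s(k)·ii, so each term gains rir as a prefix and ii as a suffix.
Applying this once more to rirrirrirhhiiiiii:

rirrirrirrirhhiiiiiiii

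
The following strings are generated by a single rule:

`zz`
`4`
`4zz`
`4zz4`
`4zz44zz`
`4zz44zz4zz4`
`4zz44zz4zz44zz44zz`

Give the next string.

From term 3 onward, concatenate the last term with the second-to-last: 4·zz = 4zz, 4zz·4 = 4zz4, …
Continuing: 4zz44zz4zz44zz44zz · 4zz44zz4zz4 gives term 8.

4zz44zz4zz44zz44zz4zz44zz4zz4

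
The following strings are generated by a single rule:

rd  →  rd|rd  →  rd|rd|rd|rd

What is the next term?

Every step duplicates the string with '|' between the halves.
Doubling rd|rd|rd|rd with '|' between the halves:

rd|rd|rd|rd|rd|rd|rd|rd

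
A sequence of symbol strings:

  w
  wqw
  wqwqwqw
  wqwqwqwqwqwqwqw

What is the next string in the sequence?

Every step duplicates the string with 'q' between the halves.
One more doubling of wqwqwqwqwqwqwqw gives the answer.

wqwqwqwqwqwqwqwqwqwqwqwqwqwqwqw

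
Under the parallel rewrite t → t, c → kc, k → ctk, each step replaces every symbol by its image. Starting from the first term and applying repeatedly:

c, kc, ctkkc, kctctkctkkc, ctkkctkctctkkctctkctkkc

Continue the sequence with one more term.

Replace each of the 23 characters of ctkkctkctctkkctctkctkkc in place — kc t ctk ctk kc t ctk kc t kc t ctk ctk kc t kc t ctk kc t ctk ctk kc — and concatenate.

kctctkctkkctctkkctkctctkctkkctkctctkkctctkctkkc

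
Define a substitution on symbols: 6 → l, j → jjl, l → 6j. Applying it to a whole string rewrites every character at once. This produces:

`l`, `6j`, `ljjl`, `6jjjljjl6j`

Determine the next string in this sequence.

ljjljjljjl6jjjljjl6jljjl

Expanding 6jjjljjl6j: 6→l, j→jjl, j→jjl, j→jjl, l→6j, j→jjl, j→jjl, l→6j, 6→l, j→jjl. Concatenated: l jjl jjl jjl 6j jjl jjl 6j l jjl.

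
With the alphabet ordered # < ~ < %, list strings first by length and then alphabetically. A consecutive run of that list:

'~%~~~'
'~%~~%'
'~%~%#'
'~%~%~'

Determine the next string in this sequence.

Find the rightmost character of ~%~%~ below %, bump it to the next letter, and reset everything to its right to #.

~%~%%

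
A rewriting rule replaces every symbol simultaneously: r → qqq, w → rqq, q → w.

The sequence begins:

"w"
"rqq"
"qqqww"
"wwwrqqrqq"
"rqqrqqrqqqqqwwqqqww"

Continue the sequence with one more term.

Rewriting the 19 symbols of rqqrqqrqqqqqwwqqqww one by one yields qqq w w qqq w w qqq w w w w w rqq rqq w w w rqq rqq; concatenated:

qqqwwqqqwwqqqwwwwwrqqrqqwwwrqqrqq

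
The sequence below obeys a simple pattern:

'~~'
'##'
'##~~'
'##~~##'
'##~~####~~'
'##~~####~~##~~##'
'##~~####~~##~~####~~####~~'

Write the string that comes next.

This is a Fibonacci-style word recurrence s(k) = s(k−1)·s(k−2): e.g. ##·~~ = ##~~.
Continuing: ##~~####~~##~~####~~####~~ · ##~~####~~##~~## gives term 8.

##~~####~~##~~####~~####~~##~~####~~##~~##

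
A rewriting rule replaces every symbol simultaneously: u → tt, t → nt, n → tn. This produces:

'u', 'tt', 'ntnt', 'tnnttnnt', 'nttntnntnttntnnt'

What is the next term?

Replace each of the 16 characters of nttntnntnttntnnt in place — tn nt nt tn nt tn tn nt tn nt nt tn nt tn tn nt — and concatenate.

tnntnttnnttntnnttnntnttnnttntnnt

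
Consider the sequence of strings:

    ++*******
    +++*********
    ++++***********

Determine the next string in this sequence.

Term n consists of n-1 +'s, followed by 2n+1 *'s, where the shown terms are n = 3, 4, 5.
Setting n = 6 gives 5, 13 characters in each block.

+++++*************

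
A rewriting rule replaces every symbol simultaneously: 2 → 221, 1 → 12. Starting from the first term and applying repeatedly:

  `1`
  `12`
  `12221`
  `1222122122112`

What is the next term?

Applying the rule to each of the 13 symbols of 1222122122112 gives the pieces 12 221 221 221 12 221 221 12 221 221 12 12 221, which concatenate to the answer.

1222122122112221221122212211212221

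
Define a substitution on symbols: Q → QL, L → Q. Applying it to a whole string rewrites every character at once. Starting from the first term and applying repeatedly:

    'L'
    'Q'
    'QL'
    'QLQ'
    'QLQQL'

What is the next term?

QLQQLQLQ

Rewriting each symbol of QLQQL: Q→QL, L→Q, Q→QL, Q→QL, L→Q, which concatenates to QL Q QL QL Q.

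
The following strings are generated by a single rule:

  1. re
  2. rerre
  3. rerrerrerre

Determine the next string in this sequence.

rerrerrerrerrerrerrerre

s(k+1) = s(k)·r·s(k) — each term doubles the last with 'r' between the halves.
So the next term is two copies of rerrerrerre with 'r' between the halves.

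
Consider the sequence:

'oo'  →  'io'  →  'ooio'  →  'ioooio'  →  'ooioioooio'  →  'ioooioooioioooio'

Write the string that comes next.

Each term (from the third on) is the two preceding terms concatenated in order: term 3 = oo·io = ooio.
Continuing: ooioioooio · ioooioooioioooio gives term 7.

ooioioooioioooioooioioooio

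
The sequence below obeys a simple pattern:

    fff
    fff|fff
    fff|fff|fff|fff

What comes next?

Each string is two copies of the previous one joined by '|'.
So the next term is two copies of fff|fff|fff|fff with '|' between the halves.

fff|fff|fff|fff|fff|fff|fff|fff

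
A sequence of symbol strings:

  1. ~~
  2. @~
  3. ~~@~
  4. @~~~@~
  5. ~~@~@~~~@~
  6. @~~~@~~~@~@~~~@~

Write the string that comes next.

From term 3 onward, concatenate the second-to-last term with the last: ~~·@~ = ~~@~, @~·~~@~ = @~~~@~, …
So term 7 is ~~@~@~~~@~·@~~~@~~~@~@~~~@~.

~~@~@~~~@~@~~~@~~~@~@~~~@~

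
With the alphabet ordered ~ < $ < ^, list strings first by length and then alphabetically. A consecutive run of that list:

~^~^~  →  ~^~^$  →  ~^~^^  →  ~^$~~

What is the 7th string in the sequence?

~^$$~

Stepping forward 3 times from ~^$~~: ~^$~~ → ~^$~$ → ~^$~^, then the target.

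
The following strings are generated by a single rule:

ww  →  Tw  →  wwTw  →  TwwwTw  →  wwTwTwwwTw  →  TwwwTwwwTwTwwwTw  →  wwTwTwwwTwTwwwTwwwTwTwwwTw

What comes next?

TwwwTwwwTwTwwwTwwwTwTwwwTwTwwwTwwwTwTwwwTw

This is a Fibonacci-style word recurrence s(k) = s(k−2)·s(k−1): e.g. ww·Tw = wwTw.
The next term joins TwwwTwwwTwTwwwTw and wwTwTwwwTwTwwwTwwwTwTwwwTw.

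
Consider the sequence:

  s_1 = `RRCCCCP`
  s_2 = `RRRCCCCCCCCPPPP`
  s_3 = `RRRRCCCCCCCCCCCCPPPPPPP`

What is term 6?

Term n consists of n+1 R's, followed by 4n C's, followed by 3n-2 P's (n = 1, 2, …).
For term 6, n = 6, so the run lengths are 7, 24, 16.

RRRRRRRCCCCCCCCCCCCCCCCCCCCCCCCPPPPPPPPPPPPPPPP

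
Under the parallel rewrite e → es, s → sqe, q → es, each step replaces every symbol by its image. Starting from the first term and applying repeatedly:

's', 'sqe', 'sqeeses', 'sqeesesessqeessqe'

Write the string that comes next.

Applying the rule to each of the 17 symbols of sqeesesessqeessqe gives the pieces sqe es es es sqe es sqe es sqe sqe es es es sqe sqe es es, which concatenate to the answer.

sqeesesessqeessqeessqesqeesesessqesqeeses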